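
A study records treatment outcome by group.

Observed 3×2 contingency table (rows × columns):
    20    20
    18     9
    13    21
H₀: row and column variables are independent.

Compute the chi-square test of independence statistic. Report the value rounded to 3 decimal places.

test statistic = 4.873

Row totals [40, 27, 34], col totals [51, 50], n=101
χ² = (20−20.20)²/20.20 + (20−19.80)²/19.80 + (18−13.63)²/13.63 + (9−13.37)²/13.37 + (13−17.17)²/17.17 + (21−16.83)²/16.83 = 4.8729
df = 2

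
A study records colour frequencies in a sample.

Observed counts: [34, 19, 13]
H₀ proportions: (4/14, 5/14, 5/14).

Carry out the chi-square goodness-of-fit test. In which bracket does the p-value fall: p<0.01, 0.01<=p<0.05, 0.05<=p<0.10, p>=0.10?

n = 66; E_i = n·p_i = [18.86, 23.57, 23.57]
χ² = (34−18.86)²/18.86 + (19−23.57)²/23.57 + (13−23.57)²/23.57 = 17.7879
df = 2
p-value (upper-tail) = 0.00014
→ bracket: p<0.01

p-value bracket: p<0.01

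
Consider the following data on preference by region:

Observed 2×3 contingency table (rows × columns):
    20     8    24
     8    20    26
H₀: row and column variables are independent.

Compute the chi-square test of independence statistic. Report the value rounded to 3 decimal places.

Row totals [52, 54], col totals [28, 28, 50], n=106
χ² = (20−13.74)²/13.74 + (8−13.74)²/13.74 + (24−24.53)²/24.53 + (8−14.26)²/14.26 + (20−14.26)²/14.26 + (26−25.47)²/25.47 = 10.3317
df = 2

test statistic = 10.332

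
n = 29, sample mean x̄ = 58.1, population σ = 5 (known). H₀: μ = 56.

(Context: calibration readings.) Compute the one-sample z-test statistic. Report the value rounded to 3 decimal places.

test statistic = 2.262

SE = σ/√n = 5/√29 = 0.9285
z = (x̄−μ₀)/SE = (58.1−56)/0.9285 = 2.2618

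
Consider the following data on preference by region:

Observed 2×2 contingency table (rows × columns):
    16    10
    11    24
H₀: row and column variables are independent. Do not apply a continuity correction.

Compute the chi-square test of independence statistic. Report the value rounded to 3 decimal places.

Row totals [26, 35], col totals [27, 34], n=61
χ² = (16−11.51)²/11.51 + (10−14.49)²/14.49 + (11−15.49)²/15.49 + (24−19.51)²/19.51 = 5.4821
df = 1

test statistic = 5.482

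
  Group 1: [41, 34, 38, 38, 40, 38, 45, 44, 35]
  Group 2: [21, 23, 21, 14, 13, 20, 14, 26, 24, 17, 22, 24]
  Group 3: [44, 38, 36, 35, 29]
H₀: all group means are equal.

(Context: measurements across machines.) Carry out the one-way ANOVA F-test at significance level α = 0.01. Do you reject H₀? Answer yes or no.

reject H₀: yes

Group means [39.22, 19.92, 36.40], grand mean 29.769
SSB = Σnᵢ(x̄ᵢ−x̄)² = 2188.943; SSW = ΣΣ(x−x̄ᵢ)² = 439.672
MSB = 2188.943/2 = 1094.4716; MSW = 439.672/23 = 19.1162
F = MSB/MSW = 57.2537
df = (2, 23)
p-value (upper-tail) = 0.00000
At α=0.01: p < α → reject H₀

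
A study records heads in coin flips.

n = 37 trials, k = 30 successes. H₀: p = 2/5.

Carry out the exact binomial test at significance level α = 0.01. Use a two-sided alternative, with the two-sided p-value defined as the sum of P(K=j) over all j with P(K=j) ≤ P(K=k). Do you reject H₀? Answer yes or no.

Exact binomial: n=37, k=30, p₀=2/5=0.4000
P(X=j) = C(n,j)·p₀^j·(1−p₀)^(n−j); p = Σ P(X=j) over j with P(X=j) ≤ P(X=30)
p-value (two-sided) = 0.00000
At α=0.01: p < α → reject H₀

reject H₀: yes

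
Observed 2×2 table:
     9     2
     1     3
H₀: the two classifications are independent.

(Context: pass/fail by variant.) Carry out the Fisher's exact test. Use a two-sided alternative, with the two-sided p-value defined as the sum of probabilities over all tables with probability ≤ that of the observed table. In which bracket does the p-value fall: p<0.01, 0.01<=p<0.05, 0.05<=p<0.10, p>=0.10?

p-value bracket: 0.05<=p<0.10

Margins: r₁=11, r₂=4, c₁=10, c₂=5, n=15
p_obs = C(11,9)·C(4,1)/C(15,10); sum pmf over tables with pmf ≤ p_obs
p-value (two-sided) = 0.07692
→ bracket: 0.05<=p<0.10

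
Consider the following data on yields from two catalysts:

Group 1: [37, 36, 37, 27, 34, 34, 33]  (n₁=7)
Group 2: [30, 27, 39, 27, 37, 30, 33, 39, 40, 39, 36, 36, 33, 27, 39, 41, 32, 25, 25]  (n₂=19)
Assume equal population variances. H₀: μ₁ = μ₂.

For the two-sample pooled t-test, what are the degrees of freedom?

degrees of freedom = 24

df = n₁ + n₂ − 2 = 7 + 19 − 2 = 24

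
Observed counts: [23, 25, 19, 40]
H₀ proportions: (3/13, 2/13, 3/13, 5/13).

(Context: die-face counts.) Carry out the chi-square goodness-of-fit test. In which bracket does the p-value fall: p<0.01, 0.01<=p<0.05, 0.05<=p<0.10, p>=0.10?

n = 107; E_i = n·p_i = [24.69, 16.46, 24.69, 41.15]
χ² = (23−24.69)²/24.69 + (25−16.46)²/16.46 + (19−24.69)²/24.69 + (40−41.15)²/41.15 = 5.8894
df = 3
p-value (upper-tail) = 0.11712
→ bracket: p>=0.10

p-value bracket: p>=0.10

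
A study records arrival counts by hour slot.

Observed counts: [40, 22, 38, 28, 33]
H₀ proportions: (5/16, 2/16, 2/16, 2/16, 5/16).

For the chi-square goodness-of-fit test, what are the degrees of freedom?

df = k − 1 = 5 − 1 = 4

degrees of freedom = 4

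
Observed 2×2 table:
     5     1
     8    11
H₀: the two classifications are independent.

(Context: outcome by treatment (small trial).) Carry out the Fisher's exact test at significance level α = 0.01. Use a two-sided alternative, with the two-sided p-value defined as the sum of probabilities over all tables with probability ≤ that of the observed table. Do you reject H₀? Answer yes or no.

Margins: r₁=6, r₂=19, c₁=13, c₂=12, n=25
p_obs = C(6,5)·C(19,8)/C(25,13); sum pmf over tables with pmf ≤ p_obs
p-value (two-sided) = 0.16025
At α=0.01: p ≥ α → fail to reject H₀

reject H₀: no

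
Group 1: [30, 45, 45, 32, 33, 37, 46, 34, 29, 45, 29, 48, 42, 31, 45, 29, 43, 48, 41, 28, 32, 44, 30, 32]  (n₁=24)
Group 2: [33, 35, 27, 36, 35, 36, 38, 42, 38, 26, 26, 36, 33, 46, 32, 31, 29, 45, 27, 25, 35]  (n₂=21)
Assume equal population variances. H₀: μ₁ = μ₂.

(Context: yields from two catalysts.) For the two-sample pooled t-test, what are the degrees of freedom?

degrees of freedom = 43

df = n₁ + n₂ − 2 = 24 + 21 − 2 = 43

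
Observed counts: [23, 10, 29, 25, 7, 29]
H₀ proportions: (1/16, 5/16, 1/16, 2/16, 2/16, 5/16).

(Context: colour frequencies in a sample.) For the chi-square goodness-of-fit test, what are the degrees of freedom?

df = k − 1 = 6 − 1 = 5

degrees of freedom = 5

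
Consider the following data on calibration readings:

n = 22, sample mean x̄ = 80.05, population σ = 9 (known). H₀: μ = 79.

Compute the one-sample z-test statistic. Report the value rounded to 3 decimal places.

SE = σ/√n = 9/√22 = 1.9188
z = (x̄−μ₀)/SE = (80.05−79)/1.9188 = 0.5472

test statistic = 0.547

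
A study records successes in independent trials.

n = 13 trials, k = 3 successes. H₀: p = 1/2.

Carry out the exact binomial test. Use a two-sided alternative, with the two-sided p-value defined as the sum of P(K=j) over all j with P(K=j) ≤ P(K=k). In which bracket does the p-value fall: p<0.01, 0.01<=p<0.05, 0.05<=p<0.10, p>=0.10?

Exact binomial: n=13, k=3, p₀=1/2=0.5000
P(X=j) = C(n,j)·p₀^j·(1−p₀)^(n−j); p = Σ P(X=j) over j with P(X=j) ≤ P(X=3)
p-value (two-sided) = 0.09229
→ bracket: 0.05<=p<0.10

p-value bracket: 0.05<=p<0.10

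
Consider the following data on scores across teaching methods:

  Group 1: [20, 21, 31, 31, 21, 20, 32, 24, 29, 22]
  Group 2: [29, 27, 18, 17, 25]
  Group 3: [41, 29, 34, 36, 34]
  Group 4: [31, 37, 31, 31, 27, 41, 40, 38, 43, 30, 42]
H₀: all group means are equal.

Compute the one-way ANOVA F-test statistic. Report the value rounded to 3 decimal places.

Group means [25.10, 23.20, 34.80, 35.55], grand mean 30.065
SSB = Σnᵢ(x̄ᵢ−x̄)² = 924.644; SSW = ΣΣ(x−x̄ᵢ)² = 741.227
MSB = 924.644/3 = 308.2146; MSW = 741.227/27 = 27.4529
F = MSB/MSW = 11.2270
df = (3, 27)

test statistic = 11.227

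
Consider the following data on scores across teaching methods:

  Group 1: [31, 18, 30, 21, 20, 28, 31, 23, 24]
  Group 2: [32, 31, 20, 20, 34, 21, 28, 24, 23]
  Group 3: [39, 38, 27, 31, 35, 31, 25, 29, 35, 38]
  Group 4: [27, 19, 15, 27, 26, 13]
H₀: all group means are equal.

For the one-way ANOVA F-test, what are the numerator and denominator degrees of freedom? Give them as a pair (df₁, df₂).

degrees of freedom = [3, 30]

k = 4 groups, N = 34 total
df = (k−1, N−k) = (4−1, 34−4) = (3, 30)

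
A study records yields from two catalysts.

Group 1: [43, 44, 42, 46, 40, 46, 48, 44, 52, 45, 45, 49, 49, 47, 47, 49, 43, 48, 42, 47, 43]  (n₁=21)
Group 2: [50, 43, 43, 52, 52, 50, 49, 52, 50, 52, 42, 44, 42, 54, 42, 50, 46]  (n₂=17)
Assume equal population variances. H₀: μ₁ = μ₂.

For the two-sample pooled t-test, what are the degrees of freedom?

df = n₁ + n₂ − 2 = 21 + 17 − 2 = 36

degrees of freedom = 36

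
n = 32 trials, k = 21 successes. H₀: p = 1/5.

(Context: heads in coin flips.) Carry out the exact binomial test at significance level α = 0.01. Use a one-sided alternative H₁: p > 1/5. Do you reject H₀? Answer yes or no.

Exact binomial: n=32, k=21, p₀=1/5=0.2000
P(X≥21) from Σ C(n,i)·p₀^i·(1−p₀)^(n−i)
p-value (one-sided, H₁ greater) = 0.00000
At α=0.01: p < α → reject H₀

reject H₀: yes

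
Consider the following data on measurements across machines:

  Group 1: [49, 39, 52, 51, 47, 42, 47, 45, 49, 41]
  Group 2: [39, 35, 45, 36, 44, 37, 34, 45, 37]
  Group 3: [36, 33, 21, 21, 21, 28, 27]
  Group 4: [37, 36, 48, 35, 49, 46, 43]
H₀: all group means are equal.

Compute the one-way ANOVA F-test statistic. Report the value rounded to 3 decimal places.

test statistic = 20.704

Group means [46.20, 39.11, 26.71, 42.00], grand mean 39.242
SSB = Σnᵢ(x̄ᵢ−x̄)² = 1636.143; SSW = ΣΣ(x−x̄ᵢ)² = 763.917
MSB = 1636.143/3 = 545.3810; MSW = 763.917/29 = 26.3420
F = MSB/MSW = 20.7039
df = (3, 29)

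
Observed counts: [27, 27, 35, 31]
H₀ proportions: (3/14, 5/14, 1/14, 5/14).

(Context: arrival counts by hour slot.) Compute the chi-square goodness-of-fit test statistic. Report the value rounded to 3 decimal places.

n = 120; E_i = n·p_i = [25.71, 42.86, 8.57, 42.86]
χ² = (27−25.71)²/25.71 + (27−42.86)²/42.86 + (35−8.57)²/8.57 + (31−42.86)²/42.86 = 90.7000
df = 3

test statistic = 90.700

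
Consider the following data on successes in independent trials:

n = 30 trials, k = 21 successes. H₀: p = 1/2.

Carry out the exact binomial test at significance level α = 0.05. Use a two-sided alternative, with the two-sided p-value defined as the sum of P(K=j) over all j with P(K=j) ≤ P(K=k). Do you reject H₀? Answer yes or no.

Exact binomial: n=30, k=21, p₀=1/2=0.5000
P(X=j) = C(n,j)·p₀^j·(1−p₀)^(n−j); p = Σ P(X=j) over j with P(X=j) ≤ P(X=21)
p-value (two-sided) = 0.04277
At α=0.05: p < α → reject H₀

reject H₀: yes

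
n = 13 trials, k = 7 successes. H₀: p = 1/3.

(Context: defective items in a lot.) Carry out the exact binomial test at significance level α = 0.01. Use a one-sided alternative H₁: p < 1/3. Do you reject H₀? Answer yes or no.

reject H₀: no

Exact binomial: n=13, k=7, p₀=1/3=0.3333
P(X≤7) from Σ C(n,i)·p₀^i·(1−p₀)^(n−i)
p-value (one-sided, H₁ less) = 0.96535
At α=0.01: p ≥ α → fail to reject H₀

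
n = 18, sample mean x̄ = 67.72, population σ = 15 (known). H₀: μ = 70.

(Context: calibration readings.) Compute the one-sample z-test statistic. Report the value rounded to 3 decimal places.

SE = σ/√n = 15/√18 = 3.5355
z = (x̄−μ₀)/SE = (67.72−70)/3.5355 = -0.6449

test statistic = -0.645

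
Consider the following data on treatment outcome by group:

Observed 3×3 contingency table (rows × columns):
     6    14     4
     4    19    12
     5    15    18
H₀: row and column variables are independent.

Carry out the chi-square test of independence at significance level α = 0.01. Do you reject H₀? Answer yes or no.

Row totals [24, 35, 38], col totals [15, 48, 34], n=97
χ² = (6−3.71)²/3.71 + (14−11.88)²/11.88 + (4−8.41)²/8.41 + (4−5.41)²/5.41 + (19−17.32)²/17.32 + (12−12.27)²/12.27 + (5−5.88)²/5.88 + (15−18.80)²/18.80 + (18−13.32)²/13.32 = 7.1878
df = 4
p-value (upper-tail) = 0.12629
At α=0.01: p ≥ α → fail to reject H₀

reject H₀: no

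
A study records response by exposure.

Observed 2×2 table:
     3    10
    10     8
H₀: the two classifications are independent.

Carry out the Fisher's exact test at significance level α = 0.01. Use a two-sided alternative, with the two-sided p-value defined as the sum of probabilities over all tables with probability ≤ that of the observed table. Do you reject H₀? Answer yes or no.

reject H₀: no

Margins: r₁=13, r₂=18, c₁=13, c₂=18, n=31
p_obs = C(13,3)·C(18,10)/C(31,13); sum pmf over tables with pmf ≤ p_obs
p-value (two-sided) = 0.13919
At α=0.01: p ≥ α → fail to reject H₀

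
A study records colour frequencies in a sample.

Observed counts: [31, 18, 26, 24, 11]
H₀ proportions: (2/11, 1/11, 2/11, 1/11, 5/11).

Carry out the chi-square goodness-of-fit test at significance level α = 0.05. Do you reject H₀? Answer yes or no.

n = 110; E_i = n·p_i = [20.00, 10.00, 20.00, 10.00, 50.00]
χ² = (31−20.00)²/20.00 + (18−10.00)²/10.00 + (26−20.00)²/20.00 + (24−10.00)²/10.00 + (11−50.00)²/50.00 = 64.2700
df = 4
p-value (upper-tail) = 0.00000
At α=0.05: p < α → reject H₀

reject H₀: yes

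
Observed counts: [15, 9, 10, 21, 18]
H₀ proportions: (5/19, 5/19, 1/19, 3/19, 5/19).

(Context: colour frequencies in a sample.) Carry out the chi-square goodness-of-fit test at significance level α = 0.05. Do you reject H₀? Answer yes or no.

n = 73; E_i = n·p_i = [19.21, 19.21, 3.84, 11.53, 19.21]
χ² = (15−19.21)²/19.21 + (9−19.21)²/19.21 + (10−3.84)²/3.84 + (21−11.53)²/11.53 + (18−19.21)²/19.21 = 24.0822
df = 4
p-value (upper-tail) = 0.00008
At α=0.05: p < α → reject H₀

reject H₀: yes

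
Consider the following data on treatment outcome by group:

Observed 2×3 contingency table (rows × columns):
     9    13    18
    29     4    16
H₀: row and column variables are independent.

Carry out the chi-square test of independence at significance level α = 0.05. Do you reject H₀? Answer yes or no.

Row totals [40, 49], col totals [38, 17, 34], n=89
χ² = (9−17.08)²/17.08 + (13−7.64)²/7.64 + (18−15.28)²/15.28 + (29−20.92)²/20.92 + (4−9.36)²/9.36 + (16−18.72)²/18.72 = 14.6484
df = 2
p-value (upper-tail) = 0.00066
At α=0.05: p < α → reject H₀

reject H₀: yes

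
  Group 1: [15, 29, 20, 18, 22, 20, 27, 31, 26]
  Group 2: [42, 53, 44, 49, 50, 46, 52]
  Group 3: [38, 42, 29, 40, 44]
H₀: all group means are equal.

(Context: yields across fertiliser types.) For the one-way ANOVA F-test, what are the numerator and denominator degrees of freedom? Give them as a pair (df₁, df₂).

degrees of freedom = [2, 18]

k = 3 groups, N = 21 total
df = (k−1, N−k) = (3−1, 21−3) = (2, 18)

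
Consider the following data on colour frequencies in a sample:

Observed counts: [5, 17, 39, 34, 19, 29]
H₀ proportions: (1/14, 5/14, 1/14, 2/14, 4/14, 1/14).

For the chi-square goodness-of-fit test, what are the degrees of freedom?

df = k − 1 = 6 − 1 = 5

degrees of freedom = 5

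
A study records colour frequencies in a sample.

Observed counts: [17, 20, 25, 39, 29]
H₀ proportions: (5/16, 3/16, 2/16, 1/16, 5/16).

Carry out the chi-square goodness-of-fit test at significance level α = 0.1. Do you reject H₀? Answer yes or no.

reject H₀: yes

n = 130; E_i = n·p_i = [40.62, 24.38, 16.25, 8.12, 40.62]
χ² = (17−40.62)²/40.62 + (20−24.38)²/24.38 + (25−16.25)²/16.25 + (39−8.12)²/8.12 + (29−40.62)²/40.62 = 139.8872
df = 4
p-value (upper-tail) = 0.00000
At α=0.1: p < α → reject H₀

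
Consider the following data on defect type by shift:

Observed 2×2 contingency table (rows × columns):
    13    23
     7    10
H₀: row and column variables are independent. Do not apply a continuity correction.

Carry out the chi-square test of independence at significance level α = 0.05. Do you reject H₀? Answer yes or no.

reject H₀: no

Row totals [36, 17], col totals [20, 33], n=53
χ² = (13−13.58)²/13.58 + (23−22.42)²/22.42 + (7−6.42)²/6.42 + (10−10.58)²/10.58 = 0.1261
df = 1
p-value (upper-tail) = 0.72251
At α=0.05: p ≥ α → fail to reject H₀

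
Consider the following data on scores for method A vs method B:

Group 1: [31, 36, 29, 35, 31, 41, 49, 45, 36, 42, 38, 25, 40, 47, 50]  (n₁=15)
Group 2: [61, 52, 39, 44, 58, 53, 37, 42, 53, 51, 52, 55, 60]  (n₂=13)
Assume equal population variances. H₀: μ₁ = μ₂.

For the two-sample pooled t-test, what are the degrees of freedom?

df = n₁ + n₂ − 2 = 15 + 13 − 2 = 26

degrees of freedom = 26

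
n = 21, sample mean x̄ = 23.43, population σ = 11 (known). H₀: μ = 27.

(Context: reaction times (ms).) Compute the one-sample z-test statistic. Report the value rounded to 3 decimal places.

test statistic = -1.487

SE = σ/√n = 11/√21 = 2.4004
z = (x̄−μ₀)/SE = (23.43−27)/2.4004 = -1.4873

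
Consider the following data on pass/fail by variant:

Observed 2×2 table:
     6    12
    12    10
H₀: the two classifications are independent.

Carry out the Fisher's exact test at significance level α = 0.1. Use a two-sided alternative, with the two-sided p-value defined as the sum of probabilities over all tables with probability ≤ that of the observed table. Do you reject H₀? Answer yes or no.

reject H₀: no

Margins: r₁=18, r₂=22, c₁=18, c₂=22, n=40
p_obs = C(18,6)·C(22,12)/C(40,18); sum pmf over tables with pmf ≤ p_obs
p-value (two-sided) = 0.21571
At α=0.1: p ≥ α → fail to reject H₀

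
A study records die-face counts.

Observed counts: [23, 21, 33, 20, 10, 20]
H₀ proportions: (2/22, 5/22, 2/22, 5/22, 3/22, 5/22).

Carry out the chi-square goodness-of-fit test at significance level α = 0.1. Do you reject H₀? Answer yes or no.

n = 127; E_i = n·p_i = [11.55, 28.86, 11.55, 28.86, 17.32, 28.86]
χ² = (23−11.55)²/11.55 + (21−28.86)²/28.86 + (33−11.55)²/11.55 + (20−28.86)²/28.86 + (10−17.32)²/17.32 + (20−28.86)²/28.86 = 61.9113
df = 5
p-value (upper-tail) = 0.00000
At α=0.1: p < α → reject H₀

reject H₀: yes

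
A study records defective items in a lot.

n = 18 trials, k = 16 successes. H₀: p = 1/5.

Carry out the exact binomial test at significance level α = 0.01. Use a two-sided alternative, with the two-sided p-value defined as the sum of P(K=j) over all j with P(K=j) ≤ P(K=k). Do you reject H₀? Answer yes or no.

reject H₀: yes

Exact binomial: n=18, k=16, p₀=1/5=0.2000
P(X=j) = C(n,j)·p₀^j·(1−p₀)^(n−j); p = Σ P(X=j) over j with P(X=j) ≤ P(X=16)
p-value (two-sided) = 0.00000
At α=0.01: p < α → reject H₀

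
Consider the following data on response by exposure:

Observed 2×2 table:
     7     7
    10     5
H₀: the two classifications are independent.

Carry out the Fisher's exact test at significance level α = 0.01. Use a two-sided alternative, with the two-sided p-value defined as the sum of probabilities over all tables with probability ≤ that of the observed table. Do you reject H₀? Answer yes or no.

reject H₀: no

Margins: r₁=14, r₂=15, c₁=17, c₂=12, n=29
p_obs = C(14,7)·C(15,10)/C(29,17); sum pmf over tables with pmf ≤ p_obs
p-value (two-sided) = 0.46214
At α=0.01: p ≥ α → fail to reject H₀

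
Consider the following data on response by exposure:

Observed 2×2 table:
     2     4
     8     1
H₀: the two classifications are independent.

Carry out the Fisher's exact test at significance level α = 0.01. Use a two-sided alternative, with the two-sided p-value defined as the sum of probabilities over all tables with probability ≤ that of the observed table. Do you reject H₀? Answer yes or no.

reject H₀: no

Margins: r₁=6, r₂=9, c₁=10, c₂=5, n=15
p_obs = C(6,2)·C(9,8)/C(15,10); sum pmf over tables with pmf ≤ p_obs
p-value (two-sided) = 0.08891
At α=0.01: p ≥ α → fail to reject H₀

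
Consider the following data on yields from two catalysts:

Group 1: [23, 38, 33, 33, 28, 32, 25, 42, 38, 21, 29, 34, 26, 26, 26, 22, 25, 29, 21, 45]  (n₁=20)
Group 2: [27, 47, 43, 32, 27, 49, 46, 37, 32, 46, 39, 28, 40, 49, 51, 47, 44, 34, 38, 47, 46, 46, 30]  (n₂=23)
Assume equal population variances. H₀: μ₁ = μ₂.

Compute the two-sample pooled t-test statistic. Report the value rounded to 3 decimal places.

x̄₁=29.800, s₁=6.933, n₁=20
x̄₂=40.217, s₂=7.856, n₂=23
s_p² = [19·6.933² + 22·7.856²]/41 = 55.3930
SE = √(s_p²·(1/20+1/23)) = 2.2755
t = (29.800−40.217)/2.2755 = -4.5780
df = 41

test statistic = -4.578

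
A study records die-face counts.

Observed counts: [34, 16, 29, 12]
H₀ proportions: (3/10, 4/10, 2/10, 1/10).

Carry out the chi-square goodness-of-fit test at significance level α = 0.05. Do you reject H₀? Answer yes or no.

reject H₀: yes

n = 91; E_i = n·p_i = [27.30, 36.40, 18.20, 9.10]
χ² = (34−27.30)²/27.30 + (16−36.40)²/36.40 + (29−18.20)²/18.20 + (12−9.10)²/9.10 = 20.4103
df = 3
p-value (upper-tail) = 0.00014
At α=0.05: p < α → reject H₀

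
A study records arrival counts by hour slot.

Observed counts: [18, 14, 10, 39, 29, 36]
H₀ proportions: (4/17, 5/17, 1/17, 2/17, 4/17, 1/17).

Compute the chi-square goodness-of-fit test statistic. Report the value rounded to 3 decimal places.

test statistic = 143.576

n = 146; E_i = n·p_i = [34.35, 42.94, 8.59, 17.18, 34.35, 8.59]
χ² = (18−34.35)²/34.35 + (14−42.94)²/42.94 + (10−8.59)²/8.59 + (39−17.18)²/17.18 + (29−34.35)²/34.35 + (36−8.59)²/8.59 = 143.5764
df = 5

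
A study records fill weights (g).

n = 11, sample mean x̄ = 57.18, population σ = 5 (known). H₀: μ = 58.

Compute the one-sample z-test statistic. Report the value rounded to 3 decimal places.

test statistic = -0.544

SE = σ/√n = 5/√11 = 1.5076
z = (x̄−μ₀)/SE = (57.18−58)/1.5076 = -0.5439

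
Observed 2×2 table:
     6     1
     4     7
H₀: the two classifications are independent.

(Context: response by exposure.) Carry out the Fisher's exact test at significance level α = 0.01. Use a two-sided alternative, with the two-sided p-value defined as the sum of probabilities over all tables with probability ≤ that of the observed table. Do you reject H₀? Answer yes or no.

Margins: r₁=7, r₂=11, c₁=10, c₂=8, n=18
p_obs = C(7,6)·C(11,4)/C(18,10); sum pmf over tables with pmf ≤ p_obs
p-value (two-sided) = 0.06561
At α=0.01: p ≥ α → fail to reject H₀

reject H₀: no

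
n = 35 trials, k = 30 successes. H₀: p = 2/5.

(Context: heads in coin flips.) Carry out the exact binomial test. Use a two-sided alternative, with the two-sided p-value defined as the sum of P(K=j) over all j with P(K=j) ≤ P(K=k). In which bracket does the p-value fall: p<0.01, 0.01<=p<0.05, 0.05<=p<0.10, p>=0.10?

p-value bracket: p<0.01

Exact binomial: n=35, k=30, p₀=2/5=0.4000
P(X=j) = C(n,j)·p₀^j·(1−p₀)^(n−j); p = Σ P(X=j) over j with P(X=j) ≤ P(X=30)
p-value (two-sided) = 0.00000
→ bracket: p<0.01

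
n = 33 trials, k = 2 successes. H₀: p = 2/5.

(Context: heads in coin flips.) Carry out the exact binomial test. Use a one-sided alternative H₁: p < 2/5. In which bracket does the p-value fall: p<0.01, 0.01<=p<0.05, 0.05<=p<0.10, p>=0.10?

Exact binomial: n=33, k=2, p₀=2/5=0.4000
P(X≤2) from Σ C(n,i)·p₀^i·(1−p₀)^(n−i)
p-value (one-sided, H₁ less) = 0.00001
→ bracket: p<0.01

p-value bracket: p<0.01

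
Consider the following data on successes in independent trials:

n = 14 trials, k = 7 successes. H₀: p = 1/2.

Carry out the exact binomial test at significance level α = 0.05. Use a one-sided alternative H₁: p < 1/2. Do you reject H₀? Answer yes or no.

Exact binomial: n=14, k=7, p₀=1/2=0.5000
P(X≤7) from Σ C(n,i)·p₀^i·(1−p₀)^(n−i)
p-value (one-sided, H₁ less) = 0.60474
At α=0.05: p ≥ α → fail to reject H₀

reject H₀: no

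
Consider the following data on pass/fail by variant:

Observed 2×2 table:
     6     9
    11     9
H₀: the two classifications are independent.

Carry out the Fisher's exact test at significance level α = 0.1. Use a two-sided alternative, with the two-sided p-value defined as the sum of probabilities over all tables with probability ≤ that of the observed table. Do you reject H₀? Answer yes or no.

reject H₀: no

Margins: r₁=15, r₂=20, c₁=17, c₂=18, n=35
p_obs = C(15,6)·C(20,11)/C(35,17); sum pmf over tables with pmf ≤ p_obs
p-value (two-sided) = 0.49979
At α=0.1: p ≥ α → fail to reject H₀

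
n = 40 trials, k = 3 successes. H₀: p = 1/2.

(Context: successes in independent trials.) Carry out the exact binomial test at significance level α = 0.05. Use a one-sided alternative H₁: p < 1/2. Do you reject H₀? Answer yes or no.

reject H₀: yes

Exact binomial: n=40, k=3, p₀=1/2=0.5000
P(X≤3) from Σ C(n,i)·p₀^i·(1−p₀)^(n−i)
p-value (one-sided, H₁ less) = 0.00000
At α=0.05: p < α → reject H₀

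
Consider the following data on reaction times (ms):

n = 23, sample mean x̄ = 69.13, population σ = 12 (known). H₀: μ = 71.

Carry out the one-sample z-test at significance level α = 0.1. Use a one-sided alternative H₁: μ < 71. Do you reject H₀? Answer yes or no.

reject H₀: no

SE = σ/√n = 12/√23 = 2.5022
z = (x̄−μ₀)/SE = (69.13−71)/2.5022 = -0.7474
p-value (one-sided, H₁ less) = 0.22743
At α=0.1: p ≥ α → fail to reject H₀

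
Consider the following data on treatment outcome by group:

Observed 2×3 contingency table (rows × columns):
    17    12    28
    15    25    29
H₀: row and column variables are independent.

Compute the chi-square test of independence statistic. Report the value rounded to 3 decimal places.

Row totals [57, 69], col totals [32, 37, 57], n=126
χ² = (17−14.48)²/14.48 + (12−16.74)²/16.74 + (28−25.79)²/25.79 + (15−17.52)²/17.52 + (25−20.26)²/20.26 + (29−31.21)²/31.21 = 3.5999
df = 2

test statistic = 3.600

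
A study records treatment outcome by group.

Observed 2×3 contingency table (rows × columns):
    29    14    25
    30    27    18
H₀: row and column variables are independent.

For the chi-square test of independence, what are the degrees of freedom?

df = (r−1)(c−1) = (2−1)·(3−1) = 2

degrees of freedom = 2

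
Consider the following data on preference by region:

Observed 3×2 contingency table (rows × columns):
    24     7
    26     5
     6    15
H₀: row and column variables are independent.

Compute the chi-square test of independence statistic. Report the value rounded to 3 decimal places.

test statistic = 19.675

Row totals [31, 31, 21], col totals [56, 27], n=83
χ² = (24−20.92)²/20.92 + (7−10.08)²/10.08 + (26−20.92)²/20.92 + (5−10.08)²/10.08 + (6−14.17)²/14.17 + (15−6.83)²/6.83 = 19.6749
df = 2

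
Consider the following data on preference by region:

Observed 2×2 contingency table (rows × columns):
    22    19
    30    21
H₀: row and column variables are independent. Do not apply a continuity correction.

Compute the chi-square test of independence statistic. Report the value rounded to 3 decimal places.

test statistic = 0.247

Row totals [41, 51], col totals [52, 40], n=92
χ² = (22−23.17)²/23.17 + (19−17.83)²/17.83 + (30−28.83)²/28.83 + (21−22.17)²/22.17 = 0.2467
df = 1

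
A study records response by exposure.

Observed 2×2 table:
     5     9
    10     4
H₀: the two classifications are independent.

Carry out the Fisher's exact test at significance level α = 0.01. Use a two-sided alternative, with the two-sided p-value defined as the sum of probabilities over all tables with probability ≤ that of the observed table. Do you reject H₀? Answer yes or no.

reject H₀: no

Margins: r₁=14, r₂=14, c₁=15, c₂=13, n=28
p_obs = C(14,5)·C(14,10)/C(28,15); sum pmf over tables with pmf ≤ p_obs
p-value (two-sided) = 0.12835
At α=0.01: p ≥ α → fail to reject H₀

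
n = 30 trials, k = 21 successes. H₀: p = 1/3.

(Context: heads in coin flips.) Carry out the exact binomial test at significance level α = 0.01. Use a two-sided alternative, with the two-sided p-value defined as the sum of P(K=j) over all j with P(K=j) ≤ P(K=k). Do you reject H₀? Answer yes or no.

reject H₀: yes

Exact binomial: n=30, k=21, p₀=1/3=0.3333
P(X=j) = C(n,j)·p₀^j·(1−p₀)^(n−j); p = Σ P(X=j) over j with P(X=j) ≤ P(X=21)
p-value (two-sided) = 0.00005
At α=0.01: p < α → reject H₀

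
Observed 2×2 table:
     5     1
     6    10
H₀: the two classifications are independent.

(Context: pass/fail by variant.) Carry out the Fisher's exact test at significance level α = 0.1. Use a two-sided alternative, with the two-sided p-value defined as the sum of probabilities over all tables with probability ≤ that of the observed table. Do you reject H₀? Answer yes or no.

Margins: r₁=6, r₂=16, c₁=11, c₂=11, n=22
p_obs = C(6,5)·C(16,6)/C(22,11); sum pmf over tables with pmf ≤ p_obs
p-value (two-sided) = 0.14861
At α=0.1: p ≥ α → fail to reject H₀

reject H₀: no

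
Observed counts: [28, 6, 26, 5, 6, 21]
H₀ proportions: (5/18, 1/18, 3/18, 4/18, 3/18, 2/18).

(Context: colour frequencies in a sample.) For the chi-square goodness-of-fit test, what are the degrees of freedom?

df = k − 1 = 6 − 1 = 5

degrees of freedom = 5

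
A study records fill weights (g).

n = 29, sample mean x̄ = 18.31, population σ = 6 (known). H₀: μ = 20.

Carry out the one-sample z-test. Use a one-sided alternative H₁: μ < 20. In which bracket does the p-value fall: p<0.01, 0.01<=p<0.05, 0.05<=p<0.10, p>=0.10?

p-value bracket: 0.05<=p<0.10

SE = σ/√n = 6/√29 = 1.1142
z = (x̄−μ₀)/SE = (18.31−20)/1.1142 = -1.5168
p-value (one-sided, H₁ less) = 0.06466
→ bracket: 0.05<=p<0.10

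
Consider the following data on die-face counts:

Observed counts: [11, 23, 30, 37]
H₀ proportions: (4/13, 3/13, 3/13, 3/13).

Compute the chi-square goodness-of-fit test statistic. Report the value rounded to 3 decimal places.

n = 101; E_i = n·p_i = [31.08, 23.31, 23.31, 23.31]
χ² = (11−31.08)²/31.08 + (23−23.31)²/23.31 + (30−23.31)²/23.31 + (37−23.31)²/23.31 = 22.9398
df = 3

test statistic = 22.940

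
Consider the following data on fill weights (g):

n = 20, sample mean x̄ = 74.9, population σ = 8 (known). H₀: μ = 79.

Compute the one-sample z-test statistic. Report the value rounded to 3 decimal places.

test statistic = -2.292

SE = σ/√n = 8/√20 = 1.7889
z = (x̄−μ₀)/SE = (74.9−79)/1.7889 = -2.2920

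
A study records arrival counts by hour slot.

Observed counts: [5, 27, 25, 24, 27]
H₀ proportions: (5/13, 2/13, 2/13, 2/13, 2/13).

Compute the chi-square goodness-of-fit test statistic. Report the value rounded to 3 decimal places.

test statistic = 52.634

n = 108; E_i = n·p_i = [41.54, 16.62, 16.62, 16.62, 16.62]
χ² = (5−41.54)²/41.54 + (27−16.62)²/16.62 + (25−16.62)²/16.62 + (24−16.62)²/16.62 + (27−16.62)²/16.62 = 52.6343
df = 4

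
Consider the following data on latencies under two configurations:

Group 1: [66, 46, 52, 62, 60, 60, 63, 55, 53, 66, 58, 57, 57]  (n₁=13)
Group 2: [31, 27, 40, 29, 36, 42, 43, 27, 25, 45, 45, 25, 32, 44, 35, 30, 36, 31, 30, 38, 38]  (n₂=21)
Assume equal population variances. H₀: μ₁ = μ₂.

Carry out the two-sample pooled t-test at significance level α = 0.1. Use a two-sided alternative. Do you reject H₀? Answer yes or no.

reject H₀: yes

x̄₁=58.077, s₁=5.722, n₁=13
x̄₂=34.714, s₂=6.679, n₂=21
s_p² = [12·5.722² + 20·6.679²]/32 = 40.1628
SE = √(s_p²·(1/13+1/21)) = 2.2365
t = (58.077−34.714)/2.2365 = 10.4460
df = 32
p-value (two-sided) = 0.00000
At α=0.1: p < α → reject H₀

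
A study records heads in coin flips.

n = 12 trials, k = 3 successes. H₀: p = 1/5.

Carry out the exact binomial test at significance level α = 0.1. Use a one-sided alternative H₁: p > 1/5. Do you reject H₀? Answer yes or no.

Exact binomial: n=12, k=3, p₀=1/5=0.2000
P(X≥3) from Σ C(n,i)·p₀^i·(1−p₀)^(n−i)
p-value (one-sided, H₁ greater) = 0.44165
At α=0.1: p ≥ α → fail to reject H₀

reject H₀: no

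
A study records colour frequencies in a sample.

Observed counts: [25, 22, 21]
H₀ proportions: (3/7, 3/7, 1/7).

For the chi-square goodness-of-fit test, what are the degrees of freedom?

degrees of freedom = 2

df = k − 1 = 3 − 1 = 2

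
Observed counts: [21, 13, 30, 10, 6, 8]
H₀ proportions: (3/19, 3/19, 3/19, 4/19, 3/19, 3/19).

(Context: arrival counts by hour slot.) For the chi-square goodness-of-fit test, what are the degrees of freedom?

degrees of freedom = 5

df = k − 1 = 6 − 1 = 5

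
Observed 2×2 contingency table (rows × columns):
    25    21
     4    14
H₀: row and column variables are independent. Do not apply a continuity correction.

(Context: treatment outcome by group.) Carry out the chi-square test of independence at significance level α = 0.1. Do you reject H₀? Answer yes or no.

Row totals [46, 18], col totals [29, 35], n=64
χ² = (25−20.84)²/20.84 + (21−25.16)²/25.16 + (4−8.16)²/8.16 + (14−9.84)²/9.84 = 5.3882
df = 1
p-value (upper-tail) = 0.02027
At α=0.1: p < α → reject H₀

reject H₀: yes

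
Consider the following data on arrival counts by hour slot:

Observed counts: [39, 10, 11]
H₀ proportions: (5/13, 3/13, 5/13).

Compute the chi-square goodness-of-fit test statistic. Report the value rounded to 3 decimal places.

test statistic = 18.376

n = 60; E_i = n·p_i = [23.08, 13.85, 23.08]
χ² = (39−23.08)²/23.08 + (10−13.85)²/13.85 + (11−23.08)²/23.08 = 18.3756
df = 2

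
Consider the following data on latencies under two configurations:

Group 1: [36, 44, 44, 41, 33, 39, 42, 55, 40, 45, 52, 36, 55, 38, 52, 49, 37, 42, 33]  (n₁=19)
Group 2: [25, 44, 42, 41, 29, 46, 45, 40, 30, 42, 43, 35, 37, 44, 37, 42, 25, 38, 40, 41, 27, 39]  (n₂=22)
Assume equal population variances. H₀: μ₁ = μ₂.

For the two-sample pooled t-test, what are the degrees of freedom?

df = n₁ + n₂ − 2 = 19 + 22 − 2 = 39

degrees of freedom = 39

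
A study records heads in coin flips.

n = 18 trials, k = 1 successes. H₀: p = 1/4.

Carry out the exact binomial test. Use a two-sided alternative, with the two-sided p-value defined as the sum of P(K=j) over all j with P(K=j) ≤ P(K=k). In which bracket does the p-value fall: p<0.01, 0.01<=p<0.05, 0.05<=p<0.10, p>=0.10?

p-value bracket: 0.05<=p<0.10

Exact binomial: n=18, k=1, p₀=1/4=0.2500
P(X=j) = C(n,j)·p₀^j·(1−p₀)^(n−j); p = Σ P(X=j) over j with P(X=j) ≤ P(X=1)
p-value (two-sided) = 0.05881
→ bracket: 0.05<=p<0.10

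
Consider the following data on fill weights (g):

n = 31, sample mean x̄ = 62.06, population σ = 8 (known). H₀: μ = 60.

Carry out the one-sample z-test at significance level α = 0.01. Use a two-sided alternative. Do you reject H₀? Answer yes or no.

SE = σ/√n = 8/√31 = 1.4368
z = (x̄−μ₀)/SE = (62.06−60)/1.4368 = 1.4337
p-value (two-sided) = 0.15166
At α=0.01: p ≥ α → fail to reject H₀

reject H₀: no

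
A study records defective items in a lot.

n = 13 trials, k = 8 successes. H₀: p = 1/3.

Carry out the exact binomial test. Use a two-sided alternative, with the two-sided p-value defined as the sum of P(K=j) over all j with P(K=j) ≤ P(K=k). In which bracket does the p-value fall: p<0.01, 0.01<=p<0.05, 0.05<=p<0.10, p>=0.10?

p-value bracket: 0.01<=p<0.05

Exact binomial: n=13, k=8, p₀=1/3=0.3333
P(X=j) = C(n,j)·p₀^j·(1−p₀)^(n−j); p = Σ P(X=j) over j with P(X=j) ≤ P(X=8)
p-value (two-sided) = 0.03979
→ bracket: 0.01<=p<0.05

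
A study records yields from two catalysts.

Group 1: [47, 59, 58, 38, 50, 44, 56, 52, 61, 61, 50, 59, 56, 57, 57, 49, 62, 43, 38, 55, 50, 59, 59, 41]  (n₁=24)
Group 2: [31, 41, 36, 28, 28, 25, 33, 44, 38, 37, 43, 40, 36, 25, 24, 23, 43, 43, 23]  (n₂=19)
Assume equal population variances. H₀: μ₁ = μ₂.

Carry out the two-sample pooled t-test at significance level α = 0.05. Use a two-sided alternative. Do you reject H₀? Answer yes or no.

reject H₀: yes

x̄₁=52.542, s₁=7.466, n₁=24
x̄₂=33.737, s₂=7.622, n₂=19
s_p² = [23·7.466² + 18·7.622²]/41 = 56.7718
SE = √(s_p²·(1/24+1/19)) = 2.3138
t = (52.542−33.737)/2.3138 = 8.1274
df = 41
p-value (two-sided) = 0.00000
At α=0.05: p < α → reject H₀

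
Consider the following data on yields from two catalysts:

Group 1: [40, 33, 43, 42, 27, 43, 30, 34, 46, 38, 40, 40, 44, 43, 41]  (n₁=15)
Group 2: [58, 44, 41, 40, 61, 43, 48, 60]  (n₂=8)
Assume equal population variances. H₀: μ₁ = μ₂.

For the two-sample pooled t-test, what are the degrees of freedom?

degrees of freedom = 21

df = n₁ + n₂ − 2 = 15 + 8 − 2 = 21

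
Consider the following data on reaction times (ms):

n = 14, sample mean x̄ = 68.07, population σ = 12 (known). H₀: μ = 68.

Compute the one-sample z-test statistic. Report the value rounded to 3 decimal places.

test statistic = 0.022

SE = σ/√n = 12/√14 = 3.2071
z = (x̄−μ₀)/SE = (68.07−68)/3.2071 = 0.0218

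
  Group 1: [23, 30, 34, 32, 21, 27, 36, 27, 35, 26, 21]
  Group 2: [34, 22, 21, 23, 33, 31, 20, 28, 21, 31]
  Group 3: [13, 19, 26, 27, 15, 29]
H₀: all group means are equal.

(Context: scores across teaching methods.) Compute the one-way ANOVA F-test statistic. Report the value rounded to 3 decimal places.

test statistic = 2.762

Group means [28.36, 26.40, 21.50], grand mean 26.111
SSB = Σnᵢ(x̄ᵢ−x̄)² = 184.221; SSW = ΣΣ(x−x̄ᵢ)² = 800.445
MSB = 184.221/2 = 92.1106; MSW = 800.445/24 = 33.3519
F = MSB/MSW = 2.7618
df = (2, 24)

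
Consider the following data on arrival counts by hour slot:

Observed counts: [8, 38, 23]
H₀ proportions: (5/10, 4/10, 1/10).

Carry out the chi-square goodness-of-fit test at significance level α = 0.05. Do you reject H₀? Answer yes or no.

reject H₀: yes

n = 69; E_i = n·p_i = [34.50, 27.60, 6.90]
χ² = (8−34.50)²/34.50 + (38−27.60)²/27.60 + (23−6.90)²/6.90 = 61.8406
df = 2
p-value (upper-tail) = 0.00000
At α=0.05: p < α → reject H₀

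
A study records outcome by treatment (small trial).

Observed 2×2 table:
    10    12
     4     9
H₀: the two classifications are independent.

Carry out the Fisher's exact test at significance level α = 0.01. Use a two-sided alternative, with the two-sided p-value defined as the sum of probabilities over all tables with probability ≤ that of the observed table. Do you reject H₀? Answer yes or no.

Margins: r₁=22, r₂=13, c₁=14, c₂=21, n=35
p_obs = C(22,10)·C(13,4)/C(35,14); sum pmf over tables with pmf ≤ p_obs
p-value (two-sided) = 0.48753
At α=0.01: p ≥ α → fail to reject H₀

reject H₀: no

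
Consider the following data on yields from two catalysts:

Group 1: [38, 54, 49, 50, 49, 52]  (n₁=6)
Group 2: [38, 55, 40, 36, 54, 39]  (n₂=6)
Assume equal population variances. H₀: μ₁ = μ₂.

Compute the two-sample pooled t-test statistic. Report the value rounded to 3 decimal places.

x̄₁=48.667, s₁=5.574, n₁=6
x̄₂=43.667, s₂=8.501, n₂=6
s_p² = [5·5.574² + 5·8.501²]/10 = 51.6667
SE = √(s_p²·(1/6+1/6)) = 4.1500
t = (48.667−43.667)/4.1500 = 1.2048
df = 10

test statistic = 1.205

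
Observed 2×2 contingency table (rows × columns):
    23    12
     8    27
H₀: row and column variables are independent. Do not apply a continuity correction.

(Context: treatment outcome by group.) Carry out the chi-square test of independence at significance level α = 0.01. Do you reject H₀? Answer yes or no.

Row totals [35, 35], col totals [31, 39], n=70
χ² = (23−15.50)²/15.50 + (12−19.50)²/19.50 + (8−15.50)²/15.50 + (27−19.50)²/19.50 = 13.0273
df = 1
p-value (upper-tail) = 0.00031
At α=0.01: p < α → reject H₀

reject H₀: yes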